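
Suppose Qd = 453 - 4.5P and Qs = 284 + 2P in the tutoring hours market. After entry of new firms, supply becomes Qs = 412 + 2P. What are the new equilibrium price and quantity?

Original equilibrium: P* = 26, Q* = 336.
New equilibrium: 453 - 4.5P = 412 + 2P, so 41 = 6.5P and P' = 82/13; Q' = 453 − 4.5(82/13) = 5520/13.

P' = 82/13, Q' = 5520/13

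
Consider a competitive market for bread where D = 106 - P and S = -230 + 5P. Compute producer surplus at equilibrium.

Producer surplus = 250

Equilibrium: 106 - P = -230 + 5P gives P* = 56, Q* = 50.
Supply starts at P = 46 (where S = 0).
PS = ½(56 − 46)(50) = 250.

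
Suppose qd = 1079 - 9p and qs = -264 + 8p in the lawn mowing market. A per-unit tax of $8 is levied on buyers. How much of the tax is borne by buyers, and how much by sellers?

Buyers bear 64/17, sellers bear 72/17

Pre-tax equilibrium: p* = 79, q* = 368.
Tax on buyers shifts demand to qd = 1079 − 9(p + 8) = 1007 - 9p.
1007 - 9p = -264 + 8p gives seller price ps = 1271/17; buyers pay pb = 1271/17 + 8 = 1407/17.
New quantity: q = 1079 − 9(1407/17) = 5680/17.
Buyer burden = 1407/17 − 79 = 64/17; seller burden = 79 − 1271/17 = 72/17.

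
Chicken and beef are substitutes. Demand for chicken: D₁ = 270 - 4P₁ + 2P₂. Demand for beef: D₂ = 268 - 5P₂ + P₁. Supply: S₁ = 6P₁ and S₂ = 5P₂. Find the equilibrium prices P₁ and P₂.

Market 1: 270 - 4P₁ + 2P₂ = 6P₁ → 10P₁ - 2P₂ = 270.
Market 2: 10P₂ - P₁ = 268.
Eliminating P₂: 10×(1) + 2×(2) gives 98P₁ = 3236, so P₁ = 1618/49.
Back-substitute into (2): P₂ = (268 + 1×1618/49) / 10 = 1475/49.

P₁ = 1618/49, P₂ = 1475/49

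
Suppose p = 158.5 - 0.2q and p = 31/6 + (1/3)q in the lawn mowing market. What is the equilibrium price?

Set the two price expressions equal: 158.5 - 0.2q = 31/6 + (1/3)q.
460/3 = (8/15)q, so q* = 287.5.
p* = 158.5 − (0.2)(287.5) = 101.

p* = 101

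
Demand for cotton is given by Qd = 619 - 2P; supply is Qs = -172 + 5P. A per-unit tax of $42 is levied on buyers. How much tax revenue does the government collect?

Tax revenue = 13986

Pre-tax equilibrium: P* = 113, Q* = 393.
Tax on buyers shifts demand to Qd = 619 − 2(P + 42) = 535 - 2P.
535 - 2P = -172 + 5P gives seller price Ps = 101; buyers pay Pb = 101 + 42 = 143.
New quantity: Q = 619 − 2(143) = 333.
Revenue = 42 × 333 = 13986.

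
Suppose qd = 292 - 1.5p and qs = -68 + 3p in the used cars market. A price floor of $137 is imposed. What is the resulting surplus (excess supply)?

Surplus = 256.5

Equilibrium price would be p* = 80, so the floor at 137 binds.
At p = 137: qd = 86.5, qs = 343.
Surplus = 343 − 86.5 = 256.5.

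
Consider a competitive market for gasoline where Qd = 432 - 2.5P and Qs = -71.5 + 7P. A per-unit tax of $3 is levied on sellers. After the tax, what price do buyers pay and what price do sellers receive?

Pre-tax equilibrium: P* = 53, Q* = 299.5.
Tax on sellers shifts supply to Qs = -71.5 + 7(P − 3) = -92.5 + 7P.
432 - 2.5P = -92.5 + 7P gives buyer price Pb = 1049/19; sellers receive Ps = 1049/19 − 3 = 992/19.
New quantity: Q = 432 − 2.5(1049/19) = 11171/38.

Buyers pay 1049/19, sellers receive 992/19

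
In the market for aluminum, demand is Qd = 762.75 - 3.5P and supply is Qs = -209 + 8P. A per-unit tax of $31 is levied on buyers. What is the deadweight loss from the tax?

Deadweight loss = 26908/23

Pre-tax equilibrium: P* = 84.5, Q* = 467.
Tax on buyers shifts demand to Qd = 762.75 − 3.5(P + 31) = 654.25 - 3.5P.
654.25 - 3.5P = -209 + 8P gives seller price Ps = 3453/46; buyers pay Pb = 3453/46 + 31 = 4879/46.
New quantity: Q = 762.75 − 3.5(4879/46) = 9005/23.
DWL = ½ × 31 × (467 − 9005/23) = 26908/23.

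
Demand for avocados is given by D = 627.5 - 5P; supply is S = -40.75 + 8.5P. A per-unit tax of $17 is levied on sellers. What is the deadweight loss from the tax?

Deadweight loss = 24565/54

Pre-tax equilibrium: P* = 49.5, Q* = 380.
Tax on sellers shifts supply to S = -40.75 + 8.5(P − 17) = -185.25 + 8.5P.
627.5 - 5P = -185.25 + 8.5P gives buyer price Pb = 3251/54; sellers receive Ps = 3251/54 − 17 = 2333/54.
New quantity: Q = 627.5 − 5(3251/54) = 8815/27.
DWL = ½ × 17 × (380 − 8815/27) = 24565/54.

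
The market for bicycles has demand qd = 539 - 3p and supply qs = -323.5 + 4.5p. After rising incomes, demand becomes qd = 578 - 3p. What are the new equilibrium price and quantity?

Original equilibrium: p* = 115, q* = 194.
New equilibrium: 578 - 3p = -323.5 + 4.5p, so 901.5 = 7.5p and p' = 120.2; q' = 578 − 3(120.2) = 217.4.

p' = 120.2, q' = 217.4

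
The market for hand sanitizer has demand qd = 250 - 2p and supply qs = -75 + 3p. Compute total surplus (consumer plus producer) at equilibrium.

Equilibrium: 250 - 2p = -75 + 3p gives p* = 65, q* = 120.
Demand choke price: p = 125; supply starts at p = 25.
CS = ½(125 − 65)(120) = 3600; PS = ½(65 − 25)(120) = 2400.

Total surplus = 6000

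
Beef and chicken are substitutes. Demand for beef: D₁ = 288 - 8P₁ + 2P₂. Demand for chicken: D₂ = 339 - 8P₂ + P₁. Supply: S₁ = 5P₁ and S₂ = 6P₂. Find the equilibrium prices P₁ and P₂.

P₁ = 157/6, P₂ = 313/12

Market 1: 288 - 8P₁ + 2P₂ = 5P₁ → 13P₁ - 2P₂ = 288.
Market 2: 14P₂ - P₁ = 339.
Eliminating P₂: 14×(1) + 2×(2) gives 180P₁ = 4710, so P₁ = 157/6.
Back-substitute into (2): P₂ = (339 + 1×157/6) / 14 = 313/12.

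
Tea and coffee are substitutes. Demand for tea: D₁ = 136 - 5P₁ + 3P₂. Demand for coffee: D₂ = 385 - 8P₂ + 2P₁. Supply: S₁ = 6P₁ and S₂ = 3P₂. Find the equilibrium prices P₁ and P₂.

P₁ = 2651/115, P₂ = 4507/115

Market 1: 136 - 5P₁ + 3P₂ = 6P₁ → 11P₁ - 3P₂ = 136.
Market 2: 11P₂ - 2P₁ = 385.
Eliminating P₂: 11×(1) + 3×(2) gives 115P₁ = 2651, so P₁ = 2651/115.
Back-substitute into (2): P₂ = (385 + 2×2651/115) / 11 = 4507/115.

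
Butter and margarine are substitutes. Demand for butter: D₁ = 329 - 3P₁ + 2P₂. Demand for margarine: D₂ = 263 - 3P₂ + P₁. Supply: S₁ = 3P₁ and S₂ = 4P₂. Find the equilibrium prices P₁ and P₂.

P₁ = 70.725, P₂ = 47.675

Market 1: 329 - 3P₁ + 2P₂ = 3P₁ → 6P₁ - 2P₂ = 329.
Market 2: 7P₂ - P₁ = 263.
Eliminating P₂: 7×(1) + 2×(2) gives 40P₁ = 2829, so P₁ = 70.725.
Back-substitute into (2): P₂ = (263 + 1×70.725) / 7 = 47.675.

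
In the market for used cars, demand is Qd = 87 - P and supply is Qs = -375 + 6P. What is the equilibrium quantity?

Q* = 21

Set Qd = Qs: 87 - P = -375 + 6P.
462 = 7P, so P* = 66.
Q* = 87 − 1(66) = 21.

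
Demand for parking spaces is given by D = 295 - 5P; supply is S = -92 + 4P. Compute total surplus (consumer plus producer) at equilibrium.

Equilibrium: 295 - 5P = -92 + 4P gives P* = 43, Q* = 80.
Demand choke price: P = 59; supply starts at P = 23.
CS = ½(59 − 43)(80) = 640; PS = ½(43 − 23)(80) = 800.

Total surplus = 1440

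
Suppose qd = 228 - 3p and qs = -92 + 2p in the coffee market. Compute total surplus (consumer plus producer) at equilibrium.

Total surplus = 540

Equilibrium: 228 - 3p = -92 + 2p gives p* = 64, q* = 36.
Demand choke price: p = 76; supply starts at p = 46.
CS = ½(76 − 64)(36) = 216; PS = ½(64 − 46)(36) = 324.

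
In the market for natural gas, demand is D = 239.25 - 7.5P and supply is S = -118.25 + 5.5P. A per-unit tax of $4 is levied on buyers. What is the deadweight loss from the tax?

Pre-tax equilibrium: P* = 27.5, Q* = 33.
Tax on buyers shifts demand to D = 239.25 − 7.5(P + 4) = 209.25 - 7.5P.
209.25 - 7.5P = -118.25 + 5.5P gives seller price Ps = 655/26; buyers pay Pb = 655/26 + 4 = 759/26.
New quantity: Q = 239.25 − 7.5(759/26) = 264/13.
DWL = ½ × 4 × (33 − 264/13) = 330/13.

Deadweight loss = 330/13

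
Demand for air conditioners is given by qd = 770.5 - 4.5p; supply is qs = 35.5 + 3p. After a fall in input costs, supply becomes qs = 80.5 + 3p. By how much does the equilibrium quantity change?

Δq = 27

Original equilibrium: p* = 98, q* = 329.5.
New equilibrium: 770.5 - 4.5p = 80.5 + 3p, so 690 = 7.5p and p' = 92; q' = 770.5 − 4.5(92) = 356.5.
Change in quantity: 356.5 − 329.5 = 27.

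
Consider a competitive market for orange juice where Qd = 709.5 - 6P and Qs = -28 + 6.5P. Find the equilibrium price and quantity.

Set Qd = Qs: 709.5 - 6P = -28 + 6.5P.
737.5 = 12.5P, so P* = 59.
Q* = 709.5 − 6(59) = 355.5.

P* = 59, Q* = 355.5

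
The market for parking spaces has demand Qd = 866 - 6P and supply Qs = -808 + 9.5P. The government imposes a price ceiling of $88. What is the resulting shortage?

Shortage = 310

Equilibrium price would be P* = 108, so the ceiling at 88 binds.
At P = 88: Qd = 866 − 6(88) = 338, Qs = -808 + 9.5(88) = 28.
Shortage = 338 − 28 = 310.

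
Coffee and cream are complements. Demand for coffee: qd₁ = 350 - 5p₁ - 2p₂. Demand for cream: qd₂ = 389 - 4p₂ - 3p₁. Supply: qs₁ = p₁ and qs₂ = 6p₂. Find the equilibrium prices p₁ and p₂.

p₁ = 1361/27, p₂ = 214/9

Market 1: 350 - 5p₁ - 2p₂ = p₁ → 6p₁ + 2p₂ = 350.
Market 2: 10p₂ + 3p₁ = 389.
Eliminating p₂: 10×(1) − 2×(2) gives 54p₁ = 2722, so p₁ = 1361/27.
Back-substitute into (2): p₂ = (389 − 3×1361/27) / 10 = 214/9.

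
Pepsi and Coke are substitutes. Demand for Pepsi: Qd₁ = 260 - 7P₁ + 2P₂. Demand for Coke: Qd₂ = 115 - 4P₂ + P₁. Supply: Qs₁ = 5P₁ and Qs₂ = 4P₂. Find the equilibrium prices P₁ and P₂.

Market 1: 260 - 7P₁ + 2P₂ = 5P₁ → 12P₁ - 2P₂ = 260.
Market 2: 8P₂ - P₁ = 115.
Eliminating P₂: 8×(1) + 2×(2) gives 94P₁ = 2310, so P₁ = 1155/47.
Back-substitute into (2): P₂ = (115 + 1×1155/47) / 8 = 820/47.

P₁ = 1155/47, P₂ = 820/47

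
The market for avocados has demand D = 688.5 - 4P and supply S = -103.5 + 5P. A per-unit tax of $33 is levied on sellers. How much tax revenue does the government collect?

Pre-tax equilibrium: P* = 88, Q* = 336.5.
Tax on sellers shifts supply to S = -103.5 + 5(P − 33) = -268.5 + 5P.
688.5 - 4P = -268.5 + 5P gives buyer price Pb = 319/3; sellers receive Ps = 319/3 − 33 = 220/3.
New quantity: Q = 688.5 − 4(319/3) = 1579/6.
Revenue = 33 × 1579/6 = 8684.5.

Tax revenue = 8684.5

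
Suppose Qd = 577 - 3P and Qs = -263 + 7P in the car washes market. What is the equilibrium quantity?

Q* = 325

Set Qd = Qs: 577 - 3P = -263 + 7P.
840 = 10P, so P* = 84.
Q* = 577 − 3(84) = 325.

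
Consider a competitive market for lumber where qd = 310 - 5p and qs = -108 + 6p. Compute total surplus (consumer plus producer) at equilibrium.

Equilibrium: 310 - 5p = -108 + 6p gives p* = 38, q* = 120.
Demand choke price: p = 62; supply starts at p = 18.
CS = ½(62 − 38)(120) = 1440; PS = ½(38 − 18)(120) = 1200.

Total surplus = 2640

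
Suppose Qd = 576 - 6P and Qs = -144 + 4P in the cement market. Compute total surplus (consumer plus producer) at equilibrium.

Equilibrium: 576 - 6P = -144 + 4P gives P* = 72, Q* = 144.
Demand choke price: P = 96; supply starts at P = 36.
CS = ½(96 − 72)(144) = 1728; PS = ½(72 − 36)(144) = 2592.

Total surplus = 4320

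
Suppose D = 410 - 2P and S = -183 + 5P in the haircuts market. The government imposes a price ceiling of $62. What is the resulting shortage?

Equilibrium price would be P* = 593/7, so the ceiling at 62 binds.
At P = 62: D = 410 − 2(62) = 286, S = -183 + 5(62) = 127.
Shortage = 286 − 127 = 159.

Shortage = 159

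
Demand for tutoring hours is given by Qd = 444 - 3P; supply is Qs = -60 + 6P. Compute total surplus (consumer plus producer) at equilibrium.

Total surplus = 19044

Equilibrium: 444 - 3P = -60 + 6P gives P* = 56, Q* = 276.
Demand choke price: P = 148; supply starts at P = 10.
CS = ½(148 − 56)(276) = 12696; PS = ½(56 − 10)(276) = 6348.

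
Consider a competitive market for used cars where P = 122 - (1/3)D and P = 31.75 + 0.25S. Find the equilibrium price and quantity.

Set the two price expressions equal: 122 - (1/3)Q = 31.75 + 0.25Q.
90.25 = (7/12)Q, so Q* = 1083/7.
P* = 122 − (1/3)(1083/7) = 493/7.

P* = 493/7, Q* = 1083/7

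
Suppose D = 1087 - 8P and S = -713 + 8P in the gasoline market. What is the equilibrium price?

P* = 112.5

Set D = S: 1087 - 8P = -713 + 8P.
1800 = 16P, so P* = 112.5.
Q* = 1087 − 8(112.5) = 187.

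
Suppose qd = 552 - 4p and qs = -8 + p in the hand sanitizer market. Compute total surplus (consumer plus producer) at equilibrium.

Equilibrium: 552 - 4p = -8 + p gives p* = 112, q* = 104.
Demand choke price: p = 138; supply starts at p = 8.
CS = ½(138 − 112)(104) = 1352; PS = ½(112 − 8)(104) = 5408.

Total surplus = 6760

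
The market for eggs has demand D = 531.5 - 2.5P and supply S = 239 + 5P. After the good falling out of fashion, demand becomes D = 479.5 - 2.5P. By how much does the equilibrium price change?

ΔP = -104/15

Original equilibrium: P* = 39, Q* = 434.
New equilibrium: 479.5 - 2.5P = 239 + 5P, so 240.5 = 7.5P and P' = 481/15; Q' = 479.5 − 2.5(481/15) = 1198/3.
Change in price: 481/15 − 39 = -104/15.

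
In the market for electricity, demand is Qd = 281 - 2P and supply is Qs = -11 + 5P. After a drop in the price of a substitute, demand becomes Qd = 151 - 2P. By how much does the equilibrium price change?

Original equilibrium: P* = 292/7, Q* = 1383/7.
New equilibrium: 151 - 2P = -11 + 5P, so 162 = 7P and P' = 162/7; Q' = 151 − 2(162/7) = 733/7.
Change in price: 162/7 − 292/7 = -130/7.

ΔP = -130/7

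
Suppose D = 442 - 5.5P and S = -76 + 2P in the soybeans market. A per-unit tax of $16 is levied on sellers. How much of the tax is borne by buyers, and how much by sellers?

Pre-tax equilibrium: P* = 1036/15, Q* = 932/15.
Tax on sellers shifts supply to S = -76 + 2(P − 16) = -108 + 2P.
442 - 5.5P = -108 + 2P gives buyer price Pb = 220/3; sellers receive Ps = 220/3 − 16 = 172/3.
New quantity: Q = 442 − 5.5(220/3) = 116/3.
Buyer burden = 220/3 − 1036/15 = 64/15; seller burden = 1036/15 − 172/3 = 176/15.

Buyers bear 64/15, sellers bear 176/15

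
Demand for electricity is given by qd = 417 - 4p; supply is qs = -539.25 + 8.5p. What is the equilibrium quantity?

q* = 111

Set qd = qs: 417 - 4p = -539.25 + 8.5p.
956.25 = 12.5p, so p* = 76.5.
q* = 417 − 4(76.5) = 111.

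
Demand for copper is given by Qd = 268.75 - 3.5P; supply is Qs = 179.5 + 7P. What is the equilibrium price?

P* = 8.5

Set Qd = Qs: 268.75 - 3.5P = 179.5 + 7P.
89.25 = 10.5P, so P* = 8.5.
Q* = 268.75 − 3.5(8.5) = 239.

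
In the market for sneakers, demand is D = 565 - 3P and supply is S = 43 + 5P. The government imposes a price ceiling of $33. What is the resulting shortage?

Equilibrium price would be P* = 65.25, so the ceiling at 33 binds.
At P = 33: D = 565 − 3(33) = 466, S = 43 + 5(33) = 208.
Shortage = 466 − 208 = 258.

Shortage = 258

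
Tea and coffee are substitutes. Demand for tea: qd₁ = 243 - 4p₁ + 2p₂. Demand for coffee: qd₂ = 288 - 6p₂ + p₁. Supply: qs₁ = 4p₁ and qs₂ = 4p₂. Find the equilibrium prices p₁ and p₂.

p₁ = 501/13, p₂ = 849/26

Market 1: 243 - 4p₁ + 2p₂ = 4p₁ → 8p₁ - 2p₂ = 243.
Market 2: 10p₂ - p₁ = 288.
Eliminating p₂: 10×(1) + 2×(2) gives 78p₁ = 3006, so p₁ = 501/13.
Back-substitute into (2): p₂ = (288 + 1×501/13) / 10 = 849/26.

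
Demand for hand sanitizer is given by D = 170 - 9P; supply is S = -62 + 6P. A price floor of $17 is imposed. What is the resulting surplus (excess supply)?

Equilibrium price would be P* = 232/15, so the floor at 17 binds.
At P = 17: D = 17, S = 40.
Surplus = 40 − 17 = 23.

Surplus = 23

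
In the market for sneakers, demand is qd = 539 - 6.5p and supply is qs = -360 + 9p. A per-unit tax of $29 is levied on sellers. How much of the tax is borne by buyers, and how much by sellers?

Buyers bear 522/31, sellers bear 377/31

Pre-tax equilibrium: p* = 58, q* = 162.
Tax on sellers shifts supply to qs = -360 + 9(p − 29) = -621 + 9p.
539 - 6.5p = -621 + 9p gives buyer price pb = 2320/31; sellers receive ps = 2320/31 − 29 = 1421/31.
New quantity: q = 539 − 6.5(2320/31) = 1629/31.
Buyer burden = 2320/31 − 58 = 522/31; seller burden = 58 − 1421/31 = 377/31.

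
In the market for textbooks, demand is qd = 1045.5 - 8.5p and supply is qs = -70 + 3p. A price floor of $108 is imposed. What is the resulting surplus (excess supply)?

Surplus = 126.5

Equilibrium price would be p* = 97, so the floor at 108 binds.
At p = 108: qd = 127.5, qs = 254.
Surplus = 254 − 127.5 = 126.5.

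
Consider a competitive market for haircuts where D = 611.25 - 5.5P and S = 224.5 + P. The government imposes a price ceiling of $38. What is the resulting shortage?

Equilibrium price would be P* = 59.5, so the ceiling at 38 binds.
At P = 38: D = 611.25 − 5.5(38) = 402.25, S = 224.5 + 1(38) = 262.5.
Shortage = 402.25 − 262.5 = 139.75.

Shortage = 139.75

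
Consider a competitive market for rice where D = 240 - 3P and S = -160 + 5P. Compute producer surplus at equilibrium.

Producer surplus = 810

Equilibrium: 240 - 3P = -160 + 5P gives P* = 50, Q* = 90.
Supply starts at P = 32 (where S = 0).
PS = ½(50 − 32)(90) = 810.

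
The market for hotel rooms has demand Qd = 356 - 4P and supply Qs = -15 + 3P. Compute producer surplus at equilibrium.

Producer surplus = 3456

Equilibrium: 356 - 4P = -15 + 3P gives P* = 53, Q* = 144.
Supply starts at P = 5 (where Qs = 0).
PS = ½(53 − 5)(144) = 3456.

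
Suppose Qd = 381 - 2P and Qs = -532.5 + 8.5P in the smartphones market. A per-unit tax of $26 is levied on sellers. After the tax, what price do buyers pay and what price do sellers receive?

Pre-tax equilibrium: P* = 87, Q* = 207.
Tax on sellers shifts supply to Qs = -532.5 + 8.5(P − 26) = -753.5 + 8.5P.
381 - 2P = -753.5 + 8.5P gives buyer price Pb = 2269/21; sellers receive Ps = 2269/21 − 26 = 1723/21.
New quantity: Q = 381 − 2(2269/21) = 3463/21.

Buyers pay 2269/21, sellers receive 1723/21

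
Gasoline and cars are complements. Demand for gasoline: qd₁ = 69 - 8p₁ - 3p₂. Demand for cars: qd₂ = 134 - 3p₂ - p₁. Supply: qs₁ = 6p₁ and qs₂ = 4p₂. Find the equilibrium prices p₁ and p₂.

p₁ = 81/95, p₂ = 1807/95

Market 1: 69 - 8p₁ - 3p₂ = 6p₁ → 14p₁ + 3p₂ = 69.
Market 2: 7p₂ + p₁ = 134.
Eliminating p₂: 7×(1) − 3×(2) gives 95p₁ = 81, so p₁ = 81/95.
Back-substitute into (2): p₂ = (134 − 1×81/95) / 7 = 1807/95.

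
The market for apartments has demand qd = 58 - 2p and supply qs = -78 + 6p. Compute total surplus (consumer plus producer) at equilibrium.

Total surplus = 192

Equilibrium: 58 - 2p = -78 + 6p gives p* = 17, q* = 24.
Demand choke price: p = 29; supply starts at p = 13.
CS = ½(29 − 17)(24) = 144; PS = ½(17 − 13)(24) = 48.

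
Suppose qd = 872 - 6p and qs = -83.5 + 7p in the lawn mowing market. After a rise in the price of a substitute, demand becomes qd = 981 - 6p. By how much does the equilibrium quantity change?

Δq = 763/13

Original equilibrium: p* = 73.5, q* = 431.
New equilibrium: 981 - 6p = -83.5 + 7p, so 1064.5 = 13p and p' = 2129/26; q' = 981 − 6(2129/26) = 6366/13.
Change in quantity: 6366/13 − 431 = 763/13.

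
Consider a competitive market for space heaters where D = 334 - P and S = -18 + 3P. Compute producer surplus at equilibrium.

Producer surplus = 10086

Equilibrium: 334 - P = -18 + 3P gives P* = 88, Q* = 246.
Supply starts at P = 6 (where S = 0).
PS = ½(88 − 6)(246) = 10086.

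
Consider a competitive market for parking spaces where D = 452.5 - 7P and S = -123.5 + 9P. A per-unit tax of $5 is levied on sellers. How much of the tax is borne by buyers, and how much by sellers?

Pre-tax equilibrium: P* = 36, Q* = 200.5.
Tax on sellers shifts supply to S = -123.5 + 9(P − 5) = -168.5 + 9P.
452.5 - 7P = -168.5 + 9P gives buyer price Pb = 38.8125; sellers receive Ps = 38.8125 − 5 = 33.8125.
New quantity: Q = 452.5 − 7(38.8125) = 180.8125.
Buyer burden = 38.8125 − 36 = 2.8125; seller burden = 36 − 33.8125 = 2.1875.

Buyers bear $2.8125, sellers bear $2.1875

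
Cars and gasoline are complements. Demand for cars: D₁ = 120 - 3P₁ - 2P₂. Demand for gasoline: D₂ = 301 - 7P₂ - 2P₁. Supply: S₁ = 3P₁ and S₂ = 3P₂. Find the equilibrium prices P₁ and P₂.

P₁ = 299/28, P₂ = 783/28

Market 1: 120 - 3P₁ - 2P₂ = 3P₁ → 6P₁ + 2P₂ = 120.
Market 2: 10P₂ + 2P₁ = 301.
Eliminating P₂: 10×(1) − 2×(2) gives 56P₁ = 598, so P₁ = 299/28.
Back-substitute into (2): P₂ = (301 − 2×299/28) / 10 = 783/28.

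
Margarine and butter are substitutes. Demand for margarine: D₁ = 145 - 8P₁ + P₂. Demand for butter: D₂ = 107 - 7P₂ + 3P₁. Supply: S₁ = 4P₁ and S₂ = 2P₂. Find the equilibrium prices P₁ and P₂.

P₁ = 1412/105, P₂ = 573/35

Market 1: 145 - 8P₁ + P₂ = 4P₁ → 12P₁ - P₂ = 145.
Market 2: 9P₂ - 3P₁ = 107.
Eliminating P₂: 9×(1) + 1×(2) gives 105P₁ = 1412, so P₁ = 1412/105.
Back-substitute into (2): P₂ = (107 + 3×1412/105) / 9 = 573/35.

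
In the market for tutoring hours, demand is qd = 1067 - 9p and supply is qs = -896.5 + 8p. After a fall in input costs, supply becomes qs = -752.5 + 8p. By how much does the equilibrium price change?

Original equilibrium: p* = 115.5, q* = 27.5.
New equilibrium: 1067 - 9p = -752.5 + 8p, so 1819.5 = 17p and p' = 3639/34; q' = 1067 − 9(3639/34) = 3527/34.
Change in price: 3639/34 − 115.5 = -144/17.

Δp = -144/17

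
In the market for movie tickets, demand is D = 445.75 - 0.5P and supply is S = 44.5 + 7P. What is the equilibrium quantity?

Set D = S: 445.75 - 0.5P = 44.5 + 7P.
401.25 = 7.5P, so P* = 53.5.
Q* = 445.75 − 0.5(53.5) = 419.

Q* = 419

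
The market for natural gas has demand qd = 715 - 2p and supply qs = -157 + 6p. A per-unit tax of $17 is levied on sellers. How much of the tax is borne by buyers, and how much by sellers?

Buyers bear $12.75, sellers bear $4.25

Pre-tax equilibrium: p* = 109, q* = 497.
Tax on sellers shifts supply to qs = -157 + 6(p − 17) = -259 + 6p.
715 - 2p = -259 + 6p gives buyer price pb = 121.75; sellers receive ps = 121.75 − 17 = 104.75.
New quantity: q = 715 − 2(121.75) = 471.5.
Buyer burden = 121.75 − 109 = 12.75; seller burden = 109 − 104.75 = 4.25.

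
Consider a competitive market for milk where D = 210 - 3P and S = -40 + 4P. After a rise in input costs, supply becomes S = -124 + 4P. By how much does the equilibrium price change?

Original equilibrium: P* = 250/7, Q* = 720/7.
New equilibrium: 210 - 3P = -124 + 4P, so 334 = 7P and P' = 334/7; Q' = 210 − 3(334/7) = 468/7.
Change in price: 334/7 − 250/7 = 12.

ΔP = 12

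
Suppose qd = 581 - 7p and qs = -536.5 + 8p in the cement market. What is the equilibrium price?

Set qd = qs: 581 - 7p = -536.5 + 8p.
1117.5 = 15p, so p* = 74.5.
q* = 581 − 7(74.5) = 59.5.

p* = 74.5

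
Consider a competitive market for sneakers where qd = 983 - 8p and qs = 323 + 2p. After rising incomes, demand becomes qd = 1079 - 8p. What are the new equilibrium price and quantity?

p' = 75.6, q' = 474.2

Original equilibrium: p* = 66, q* = 455.
New equilibrium: 1079 - 8p = 323 + 2p, so 756 = 10p and p' = 75.6; q' = 1079 − 8(75.6) = 474.2.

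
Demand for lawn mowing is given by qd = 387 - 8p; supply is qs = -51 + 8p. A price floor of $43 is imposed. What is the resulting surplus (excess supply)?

Equilibrium price would be p* = 27.375, so the floor at 43 binds.
At p = 43: qd = 43, qs = 293.
Surplus = 293 − 43 = 250.

Surplus = 250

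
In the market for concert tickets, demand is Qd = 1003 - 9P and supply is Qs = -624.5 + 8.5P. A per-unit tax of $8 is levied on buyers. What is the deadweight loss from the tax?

Deadweight loss = 4896/35

Pre-tax equilibrium: P* = 93, Q* = 166.
Tax on buyers shifts demand to Qd = 1003 − 9(P + 8) = 931 - 9P.
931 - 9P = -624.5 + 8.5P gives seller price Ps = 3111/35; buyers pay Pb = 3111/35 + 8 = 3391/35.
New quantity: Q = 1003 − 9(3391/35) = 4586/35.
DWL = ½ × 8 × (166 − 4586/35) = 4896/35.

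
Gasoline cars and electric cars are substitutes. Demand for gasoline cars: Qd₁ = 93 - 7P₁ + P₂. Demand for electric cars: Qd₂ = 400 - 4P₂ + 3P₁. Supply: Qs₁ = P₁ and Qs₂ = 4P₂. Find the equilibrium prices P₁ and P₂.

P₁ = 1144/61, P₂ = 3479/61

Market 1: 93 - 7P₁ + P₂ = P₁ → 8P₁ - P₂ = 93.
Market 2: 8P₂ - 3P₁ = 400.
Eliminating P₂: 8×(1) + 1×(2) gives 61P₁ = 1144, so P₁ = 1144/61.
Back-substitute into (2): P₂ = (400 + 3×1144/61) / 8 = 3479/61.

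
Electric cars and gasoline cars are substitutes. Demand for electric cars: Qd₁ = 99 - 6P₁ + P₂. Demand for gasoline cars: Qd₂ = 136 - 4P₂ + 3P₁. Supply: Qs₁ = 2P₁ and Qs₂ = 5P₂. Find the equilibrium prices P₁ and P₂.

Market 1: 99 - 6P₁ + P₂ = 2P₁ → 8P₁ - P₂ = 99.
Market 2: 9P₂ - 3P₁ = 136.
Eliminating P₂: 9×(1) + 1×(2) gives 69P₁ = 1027, so P₁ = 1027/69.
Back-substitute into (2): P₂ = (136 + 3×1027/69) / 9 = 1385/69.

P₁ = 1027/69, P₂ = 1385/69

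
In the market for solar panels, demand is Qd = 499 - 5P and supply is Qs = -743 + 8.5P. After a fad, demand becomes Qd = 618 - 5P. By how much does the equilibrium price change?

Original equilibrium: P* = 92, Q* = 39.
New equilibrium: 618 - 5P = -743 + 8.5P, so 1361 = 13.5P and P' = 2722/27; Q' = 618 − 5(2722/27) = 3076/27.
Change in price: 2722/27 − 92 = 238/27.

ΔP = 238/27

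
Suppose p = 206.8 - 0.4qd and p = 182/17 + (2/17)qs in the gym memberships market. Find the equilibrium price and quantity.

p* = 608/11, q* = 4167/11

Set the two price expressions equal: 206.8 - 0.4q = 182/17 + (2/17)q.
16668/85 = (44/85)q, so q* = 4167/11.
p* = 206.8 − (0.4)(4167/11) = 608/11.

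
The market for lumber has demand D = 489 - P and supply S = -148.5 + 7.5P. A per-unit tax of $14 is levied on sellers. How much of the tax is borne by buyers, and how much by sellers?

Buyers bear 210/17, sellers bear 28/17

Pre-tax equilibrium: P* = 75, Q* = 414.
Tax on sellers shifts supply to S = -148.5 + 7.5(P − 14) = -253.5 + 7.5P.
489 - P = -253.5 + 7.5P gives buyer price Pb = 1485/17; sellers receive Ps = 1485/17 − 14 = 1247/17.
New quantity: Q = 489 − 1(1485/17) = 6828/17.
Buyer burden = 1485/17 − 75 = 210/17; seller burden = 75 − 1247/17 = 28/17.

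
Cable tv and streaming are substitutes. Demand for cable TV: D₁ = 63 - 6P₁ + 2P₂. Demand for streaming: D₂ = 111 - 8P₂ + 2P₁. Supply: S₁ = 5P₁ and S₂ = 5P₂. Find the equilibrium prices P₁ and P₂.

P₁ = 1041/139, P₂ = 1347/139

Market 1: 63 - 6P₁ + 2P₂ = 5P₁ → 11P₁ - 2P₂ = 63.
Market 2: 13P₂ - 2P₁ = 111.
Eliminating P₂: 13×(1) + 2×(2) gives 139P₁ = 1041, so P₁ = 1041/139.
Back-substitute into (2): P₂ = (111 + 2×1041/139) / 13 = 1347/139.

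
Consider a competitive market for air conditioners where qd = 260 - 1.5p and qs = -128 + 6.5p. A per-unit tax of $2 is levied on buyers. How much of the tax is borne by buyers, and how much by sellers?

Pre-tax equilibrium: p* = 48.5, q* = 187.25.
Tax on buyers shifts demand to qd = 260 − 1.5(p + 2) = 257 - 1.5p.
257 - 1.5p = -128 + 6.5p gives seller price ps = 48.125; buyers pay pb = 48.125 + 2 = 50.125.
New quantity: q = 260 − 1.5(50.125) = 184.8125.
Buyer burden = 50.125 − 48.5 = 1.625; seller burden = 48.5 − 48.125 = 0.375.

Buyers bear $1.625, sellers bear $0.375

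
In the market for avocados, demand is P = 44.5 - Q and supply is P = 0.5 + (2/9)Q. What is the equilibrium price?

P* = 8.5

Set the two price expressions equal: 44.5 - Q = 0.5 + (2/9)Q.
44 = (11/9)Q, so Q* = 36.
P* = 44.5 − (1)(36) = 8.5.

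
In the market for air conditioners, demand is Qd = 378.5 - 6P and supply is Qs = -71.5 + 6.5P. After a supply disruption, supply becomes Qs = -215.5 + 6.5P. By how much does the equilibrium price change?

Original equilibrium: P* = 36, Q* = 162.5.
New equilibrium: 378.5 - 6P = -215.5 + 6.5P, so 594 = 12.5P and P' = 47.52; Q' = 378.5 − 6(47.52) = 93.38.
Change in price: 47.52 − 36 = 11.52.

ΔP = 11.52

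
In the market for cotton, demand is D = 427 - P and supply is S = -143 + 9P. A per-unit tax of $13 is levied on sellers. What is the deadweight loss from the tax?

Pre-tax equilibrium: P* = 57, Q* = 370.
Tax on sellers shifts supply to S = -143 + 9(P − 13) = -260 + 9P.
427 - P = -260 + 9P gives buyer price Pb = 68.7; sellers receive Ps = 68.7 − 13 = 55.7.
New quantity: Q = 427 − 1(68.7) = 358.3.
DWL = ½ × 13 × (370 − 358.3) = 76.05.

Deadweight loss = 76.05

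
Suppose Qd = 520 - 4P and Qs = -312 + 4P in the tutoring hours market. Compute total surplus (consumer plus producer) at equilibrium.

Total surplus = 2704

Equilibrium: 520 - 4P = -312 + 4P gives P* = 104, Q* = 104.
Demand choke price: P = 130; supply starts at P = 78.
CS = ½(130 − 104)(104) = 1352; PS = ½(104 − 78)(104) = 1352.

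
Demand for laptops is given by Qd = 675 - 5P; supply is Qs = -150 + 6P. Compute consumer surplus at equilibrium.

Consumer surplus = 9000

Equilibrium: 675 - 5P = -150 + 6P gives P* = 75, Q* = 300.
Demand choke price (Qd = 0): P = 135.
CS = ½(135 − 75)(300) = 9000.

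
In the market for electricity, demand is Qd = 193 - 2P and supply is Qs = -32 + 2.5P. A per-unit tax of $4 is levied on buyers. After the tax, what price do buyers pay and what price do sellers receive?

Buyers pay 470/9, sellers receive 434/9

Pre-tax equilibrium: P* = 50, Q* = 93.
Tax on buyers shifts demand to Qd = 193 − 2(P + 4) = 185 - 2P.
185 - 2P = -32 + 2.5P gives seller price Ps = 434/9; buyers pay Pb = 434/9 + 4 = 470/9.
New quantity: Q = 193 − 2(470/9) = 797/9.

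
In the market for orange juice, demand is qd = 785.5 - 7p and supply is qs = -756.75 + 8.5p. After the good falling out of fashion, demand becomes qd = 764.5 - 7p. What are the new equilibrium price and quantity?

p' = 6085/62, q' = 2402/31

Original equilibrium: p* = 99.5, q* = 89.
New equilibrium: 764.5 - 7p = -756.75 + 8.5p, so 1521.25 = 15.5p and p' = 6085/62; q' = 764.5 − 7(6085/62) = 2402/31.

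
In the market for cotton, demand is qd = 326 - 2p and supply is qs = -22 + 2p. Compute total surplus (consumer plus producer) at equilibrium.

Total surplus = 11552

Equilibrium: 326 - 2p = -22 + 2p gives p* = 87, q* = 152.
Demand choke price: p = 163; supply starts at p = 11.
CS = ½(163 − 87)(152) = 5776; PS = ½(87 − 11)(152) = 5776.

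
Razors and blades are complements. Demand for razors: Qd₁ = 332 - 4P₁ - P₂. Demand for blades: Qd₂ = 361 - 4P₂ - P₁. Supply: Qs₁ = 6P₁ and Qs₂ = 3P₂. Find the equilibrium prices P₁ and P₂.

Market 1: 332 - 4P₁ - P₂ = 6P₁ → 10P₁ + P₂ = 332.
Market 2: 7P₂ + P₁ = 361.
Eliminating P₂: 7×(1) − 1×(2) gives 69P₁ = 1963, so P₁ = 1963/69.
Back-substitute into (2): P₂ = (361 − 1×1963/69) / 7 = 3278/69.

P₁ = 1963/69, P₂ = 3278/69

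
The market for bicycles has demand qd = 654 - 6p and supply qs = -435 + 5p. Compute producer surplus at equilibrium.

Producer surplus = 360

Equilibrium: 654 - 6p = -435 + 5p gives p* = 99, q* = 60.
Supply starts at p = 87 (where qs = 0).
PS = ½(99 − 87)(60) = 360.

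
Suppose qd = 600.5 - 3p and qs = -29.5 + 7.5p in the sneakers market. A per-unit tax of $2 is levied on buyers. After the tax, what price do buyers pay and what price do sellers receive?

Pre-tax equilibrium: p* = 60, q* = 420.5.
Tax on buyers shifts demand to qd = 600.5 − 3(p + 2) = 594.5 - 3p.
594.5 - 3p = -29.5 + 7.5p gives seller price ps = 416/7; buyers pay pb = 416/7 + 2 = 430/7.
New quantity: q = 600.5 − 3(430/7) = 5827/14.

Buyers pay 430/7, sellers receive 416/7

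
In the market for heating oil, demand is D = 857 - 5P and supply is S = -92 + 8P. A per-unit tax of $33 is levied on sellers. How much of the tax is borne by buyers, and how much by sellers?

Pre-tax equilibrium: P* = 73, Q* = 492.
Tax on sellers shifts supply to S = -92 + 8(P − 33) = -356 + 8P.
857 - 5P = -356 + 8P gives buyer price Pb = 1213/13; sellers receive Ps = 1213/13 − 33 = 784/13.
New quantity: Q = 857 − 5(1213/13) = 5076/13.
Buyer burden = 1213/13 − 73 = 264/13; seller burden = 73 − 784/13 = 165/13.

Buyers bear 264/13, sellers bear 165/13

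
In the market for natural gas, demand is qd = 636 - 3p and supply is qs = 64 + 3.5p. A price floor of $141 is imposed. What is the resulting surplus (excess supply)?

Surplus = 344.5

Equilibrium price would be p* = 88, so the floor at 141 binds.
At p = 141: qd = 213, qs = 557.5.
Surplus = 557.5 − 213 = 344.5.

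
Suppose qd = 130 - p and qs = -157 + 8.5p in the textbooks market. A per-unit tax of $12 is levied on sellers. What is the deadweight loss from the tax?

Deadweight loss = 1224/19

Pre-tax equilibrium: p* = 574/19, q* = 1896/19.
Tax on sellers shifts supply to qs = -157 + 8.5(p − 12) = -259 + 8.5p.
130 - p = -259 + 8.5p gives buyer price pb = 778/19; sellers receive ps = 778/19 − 12 = 550/19.
New quantity: q = 130 − 1(778/19) = 1692/19.
DWL = ½ × 12 × (1896/19 − 1692/19) = 1224/19.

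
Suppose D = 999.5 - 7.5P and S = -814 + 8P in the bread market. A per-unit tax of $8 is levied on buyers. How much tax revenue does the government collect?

Pre-tax equilibrium: P* = 117, Q* = 122.
Tax on buyers shifts demand to D = 999.5 − 7.5(P + 8) = 939.5 - 7.5P.
939.5 - 7.5P = -814 + 8P gives seller price Ps = 3507/31; buyers pay Pb = 3507/31 + 8 = 3755/31.
New quantity: Q = 999.5 − 7.5(3755/31) = 2822/31.
Revenue = 8 × 2822/31 = 22576/31.

Tax revenue = 22576/31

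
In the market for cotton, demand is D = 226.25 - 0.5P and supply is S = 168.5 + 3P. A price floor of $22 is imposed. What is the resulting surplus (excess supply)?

Surplus = 19.25

Equilibrium price would be P* = 16.5, so the floor at 22 binds.
At P = 22: D = 215.25, S = 234.5.
Surplus = 234.5 − 215.25 = 19.25.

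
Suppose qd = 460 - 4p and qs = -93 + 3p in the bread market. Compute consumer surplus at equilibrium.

Equilibrium: 460 - 4p = -93 + 3p gives p* = 79, q* = 144.
Demand choke price (qd = 0): p = 115.
CS = ½(115 − 79)(144) = 2592.

Consumer surplus = 2592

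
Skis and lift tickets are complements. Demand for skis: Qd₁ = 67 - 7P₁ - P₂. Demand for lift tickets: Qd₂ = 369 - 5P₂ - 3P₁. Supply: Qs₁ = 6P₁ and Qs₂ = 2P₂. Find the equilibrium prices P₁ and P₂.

P₁ = 25/22, P₂ = 1149/22

Market 1: 67 - 7P₁ - P₂ = 6P₁ → 13P₁ + P₂ = 67.
Market 2: 7P₂ + 3P₁ = 369.
Eliminating P₂: 7×(1) − 1×(2) gives 88P₁ = 100, so P₁ = 25/22.
Back-substitute into (2): P₂ = (369 − 3×25/22) / 7 = 1149/22.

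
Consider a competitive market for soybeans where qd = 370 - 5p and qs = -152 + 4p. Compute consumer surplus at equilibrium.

Equilibrium: 370 - 5p = -152 + 4p gives p* = 58, q* = 80.
Demand choke price (qd = 0): p = 74.
CS = ½(74 − 58)(80) = 640.

Consumer surplus = 640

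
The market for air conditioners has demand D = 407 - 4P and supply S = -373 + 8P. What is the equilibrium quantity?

Q* = 147

Set D = S: 407 - 4P = -373 + 8P.
780 = 12P, so P* = 65.
Q* = 407 − 4(65) = 147.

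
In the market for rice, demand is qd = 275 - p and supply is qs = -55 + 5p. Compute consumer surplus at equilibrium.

Equilibrium: 275 - p = -55 + 5p gives p* = 55, q* = 220.
Demand choke price (qd = 0): p = 275.
CS = ½(275 − 55)(220) = 24200.

Consumer surplus = 24200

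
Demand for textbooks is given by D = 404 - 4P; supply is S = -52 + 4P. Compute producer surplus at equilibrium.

Equilibrium: 404 - 4P = -52 + 4P gives P* = 57, Q* = 176.
Supply starts at P = 13 (where S = 0).
PS = ½(57 − 13)(176) = 3872.

Producer surplus = 3872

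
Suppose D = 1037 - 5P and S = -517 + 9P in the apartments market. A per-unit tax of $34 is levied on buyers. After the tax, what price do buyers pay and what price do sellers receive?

Pre-tax equilibrium: P* = 111, Q* = 482.
Tax on buyers shifts demand to D = 1037 − 5(P + 34) = 867 - 5P.
867 - 5P = -517 + 9P gives seller price Ps = 692/7; buyers pay Pb = 692/7 + 34 = 930/7.
New quantity: Q = 1037 − 5(930/7) = 2609/7.

Buyers pay 930/7, sellers receive 692/7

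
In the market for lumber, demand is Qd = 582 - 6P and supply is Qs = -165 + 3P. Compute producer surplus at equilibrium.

Equilibrium: 582 - 6P = -165 + 3P gives P* = 83, Q* = 84.
Supply starts at P = 55 (where Qs = 0).
PS = ½(83 − 55)(84) = 1176.

Producer surplus = 1176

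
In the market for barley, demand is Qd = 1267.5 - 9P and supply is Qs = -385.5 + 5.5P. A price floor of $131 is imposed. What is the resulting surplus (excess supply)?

Equilibrium price would be P* = 114, so the floor at 131 binds.
At P = 131: Qd = 88.5, Qs = 335.
Surplus = 335 − 88.5 = 246.5.

Surplus = 246.5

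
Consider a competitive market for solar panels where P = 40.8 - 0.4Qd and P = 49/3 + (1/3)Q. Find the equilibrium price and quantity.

Set the two price expressions equal: 40.8 - 0.4Q = 49/3 + (1/3)Q.
367/15 = (11/15)Q, so Q* = 367/11.
P* = 40.8 − (0.4)(367/11) = 302/11.

P* = 302/11, Q* = 367/11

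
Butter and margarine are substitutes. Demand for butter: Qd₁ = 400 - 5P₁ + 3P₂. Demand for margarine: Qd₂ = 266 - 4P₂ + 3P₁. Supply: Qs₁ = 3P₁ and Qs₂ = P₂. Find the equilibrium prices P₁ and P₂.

Market 1: 400 - 5P₁ + 3P₂ = 3P₁ → 8P₁ - 3P₂ = 400.
Market 2: 5P₂ - 3P₁ = 266.
Eliminating P₂: 5×(1) + 3×(2) gives 31P₁ = 2798, so P₁ = 2798/31.
Back-substitute into (2): P₂ = (266 + 3×2798/31) / 5 = 3328/31.

P₁ = 2798/31, P₂ = 3328/31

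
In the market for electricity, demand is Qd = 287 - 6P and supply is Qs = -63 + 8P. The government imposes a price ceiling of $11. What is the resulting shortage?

Shortage = 196

Equilibrium price would be P* = 25, so the ceiling at 11 binds.
At P = 11: Qd = 287 − 6(11) = 221, Qs = -63 + 8(11) = 25.
Shortage = 221 − 25 = 196.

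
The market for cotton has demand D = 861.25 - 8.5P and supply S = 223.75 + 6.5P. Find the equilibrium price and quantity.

P* = 42.5, Q* = 500

Set D = S: 861.25 - 8.5P = 223.75 + 6.5P.
637.5 = 15P, so P* = 42.5.
Q* = 861.25 − 8.5(42.5) = 500.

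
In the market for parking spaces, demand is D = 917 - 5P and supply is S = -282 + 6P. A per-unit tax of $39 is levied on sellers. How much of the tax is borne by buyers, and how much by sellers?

Buyers bear 234/11, sellers bear 195/11

Pre-tax equilibrium: P* = 109, Q* = 372.
Tax on sellers shifts supply to S = -282 + 6(P − 39) = -516 + 6P.
917 - 5P = -516 + 6P gives buyer price Pb = 1433/11; sellers receive Ps = 1433/11 − 39 = 1004/11.
New quantity: Q = 917 − 5(1433/11) = 2922/11.
Buyer burden = 1433/11 − 109 = 234/11; seller burden = 109 − 1004/11 = 195/11.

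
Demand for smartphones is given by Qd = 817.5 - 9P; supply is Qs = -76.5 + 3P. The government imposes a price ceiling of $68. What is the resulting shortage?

Equilibrium price would be P* = 74.5, so the ceiling at 68 binds.
At P = 68: Qd = 817.5 − 9(68) = 205.5, Qs = -76.5 + 3(68) = 127.5.
Shortage = 205.5 − 127.5 = 78.

Shortage = 78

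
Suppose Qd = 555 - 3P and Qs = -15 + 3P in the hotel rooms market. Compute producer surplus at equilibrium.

Producer surplus = 12150

Equilibrium: 555 - 3P = -15 + 3P gives P* = 95, Q* = 270.
Supply starts at P = 5 (where Qs = 0).
PS = ½(95 − 5)(270) = 12150.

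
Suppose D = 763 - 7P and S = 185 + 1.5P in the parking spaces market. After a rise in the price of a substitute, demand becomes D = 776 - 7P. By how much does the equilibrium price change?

Original equilibrium: P* = 68, Q* = 287.
New equilibrium: 776 - 7P = 185 + 1.5P, so 591 = 8.5P and P' = 1182/17; Q' = 776 − 7(1182/17) = 4918/17.
Change in price: 1182/17 − 68 = 26/17.

ΔP = 26/17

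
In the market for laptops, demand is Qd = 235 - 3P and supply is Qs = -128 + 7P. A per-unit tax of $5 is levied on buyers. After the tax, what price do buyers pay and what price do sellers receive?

Pre-tax equilibrium: P* = 36.3, Q* = 126.1.
Tax on buyers shifts demand to Qd = 235 − 3(P + 5) = 220 - 3P.
220 - 3P = -128 + 7P gives seller price Ps = 34.8; buyers pay Pb = 34.8 + 5 = 39.8.
New quantity: Q = 235 − 3(39.8) = 115.6.

Buyers pay $39.8, sellers receive $34.8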